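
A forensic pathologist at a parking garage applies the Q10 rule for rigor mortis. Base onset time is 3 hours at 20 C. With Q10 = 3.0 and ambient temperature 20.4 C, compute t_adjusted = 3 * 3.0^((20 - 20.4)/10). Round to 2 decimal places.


Rigor mortis time adjustment:
Exponent = (T_ref - T_actual) / 10 = (20 - 20.4) / 10 = -0.04
Q10 factor = 3.0^-0.04 = 0.95701
t_adjusted = 3 * 0.95701 = 2.87 hours

2.87


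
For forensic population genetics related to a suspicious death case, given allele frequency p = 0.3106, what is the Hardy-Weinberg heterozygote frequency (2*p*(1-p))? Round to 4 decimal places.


Hardy-Weinberg heterozygote frequency:
q = 1 - p = 1 - 0.3106 = 0.6894
2pq = 2 * 0.3106 * 0.6894 = 0.4283

0.4283


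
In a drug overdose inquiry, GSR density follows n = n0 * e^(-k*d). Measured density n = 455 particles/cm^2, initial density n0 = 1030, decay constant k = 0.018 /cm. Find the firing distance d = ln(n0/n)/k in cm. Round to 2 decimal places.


GSR distance calculation:
n0/n = 1030 / 455 = 2.263736
ln(n0/n) = 0.817017
d = 0.817017 / 0.018 = 45.39 cm

45.39


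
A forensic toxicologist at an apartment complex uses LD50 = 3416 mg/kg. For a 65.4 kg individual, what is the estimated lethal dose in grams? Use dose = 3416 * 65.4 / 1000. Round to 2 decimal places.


Lethal dose calculation:
Lethal dose = LD50 * body_weight / 1000
= 3416 * 65.4 / 1000
= 223406.4 / 1000
= 223.41 g

223.41


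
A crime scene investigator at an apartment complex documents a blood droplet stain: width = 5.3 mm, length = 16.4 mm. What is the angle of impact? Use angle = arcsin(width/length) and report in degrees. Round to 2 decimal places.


Blood spatter impact angle calculation:
width / length = 5.3 / 16.4 = 0.323171
angle = arcsin(0.323171)
angle = 18.85 degrees

18.85


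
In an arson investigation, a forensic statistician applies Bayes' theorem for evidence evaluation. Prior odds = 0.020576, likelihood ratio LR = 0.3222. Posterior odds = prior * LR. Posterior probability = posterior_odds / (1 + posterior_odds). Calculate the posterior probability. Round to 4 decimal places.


Bayesian evidence evaluation:
Posterior odds = prior_odds * LR = 0.020576 * 0.3222 = 0.006629587
Posterior probability = posterior_odds / (1 + posterior_odds)
= 0.006629587 / (1 + 0.006629587)
= 0.006629587 / 1.006629587
= 0.0066

0.0066


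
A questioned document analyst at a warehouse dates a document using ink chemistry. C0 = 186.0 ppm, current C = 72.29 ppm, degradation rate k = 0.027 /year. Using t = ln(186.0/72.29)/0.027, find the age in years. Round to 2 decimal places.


Document age estimation:
C0/C = 186.0 / 72.29 = 2.57297
ln(C0/C) = 0.945061
t = 0.945061 / 0.027 = 35.00 years

35.00


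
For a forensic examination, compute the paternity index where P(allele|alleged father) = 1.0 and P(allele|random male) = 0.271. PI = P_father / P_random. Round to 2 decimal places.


Paternity Index calculation:
PI = P(allele|father) / P(allele|random)
PI = 1.0 / 0.271
PI = 3.69

3.69


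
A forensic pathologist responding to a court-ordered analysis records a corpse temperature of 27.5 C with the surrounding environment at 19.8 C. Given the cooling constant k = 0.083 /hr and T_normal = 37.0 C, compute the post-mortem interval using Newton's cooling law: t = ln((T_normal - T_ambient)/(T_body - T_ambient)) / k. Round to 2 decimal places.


Using Newton's law of cooling:
t = ln((T_normal - T_ambient) / (T_body - T_ambient)) / k
T_normal - T_ambient = 17.2
T_body - T_ambient = 7.7
Ratio = 2.233766
ln(ratio) = 0.803689
t = 0.803689 / 0.083 = 9.68 hours

9.68


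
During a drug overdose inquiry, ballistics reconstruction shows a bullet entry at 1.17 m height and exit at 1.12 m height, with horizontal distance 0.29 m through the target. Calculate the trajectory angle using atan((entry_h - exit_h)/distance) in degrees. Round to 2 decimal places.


Bullet trajectory angle:
Height difference = 1.17 - 1.12 = 0.05 m
angle = atan(0.05 / 0.29)
angle = atan(0.172414)
angle = 9.78 degrees

9.78


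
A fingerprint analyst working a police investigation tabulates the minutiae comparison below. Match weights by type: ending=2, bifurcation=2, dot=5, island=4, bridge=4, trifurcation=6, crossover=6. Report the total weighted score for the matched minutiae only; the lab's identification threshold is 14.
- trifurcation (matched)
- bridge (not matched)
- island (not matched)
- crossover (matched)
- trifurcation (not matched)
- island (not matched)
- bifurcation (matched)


Weighted minutiae match score:
  trifurcation: matched, +6 (running total 6)
  bridge: not matched, +0
  island: not matched, +0
  crossover: matched, +6 (running total 12)
  trifurcation: not matched, +0
  island: not matched, +0
  bifurcation: matched, +2 (running total 14)
Total score = 14
Threshold = 14; verdict = identification

14


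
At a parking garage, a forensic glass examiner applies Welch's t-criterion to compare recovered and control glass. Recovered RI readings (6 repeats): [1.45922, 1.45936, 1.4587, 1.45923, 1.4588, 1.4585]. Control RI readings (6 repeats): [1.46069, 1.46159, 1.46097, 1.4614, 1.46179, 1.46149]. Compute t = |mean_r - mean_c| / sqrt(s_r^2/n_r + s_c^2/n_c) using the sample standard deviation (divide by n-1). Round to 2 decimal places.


Welch's t-criterion for glass RI comparison:
Recovered mean = sum / n_r = 8.75381 / 6 = 1.4589683
Control mean = sum / n_c = 8.76793 / 6 = 1.4613217
Recovered sample variance s_r^2 = 1.20977e-07
Control sample variance s_c^2 = 1.69697e-07
Welch SE (unpooled) = sqrt(s_r^2/n_r + s_c^2/n_c) = sqrt(2.01628e-08 + 2.82828e-08) = sqrt(4.84456e-08) = 0.000220104
|mean_r - mean_c| = 0.00235333
t = 0.00235333 / 0.000220104 = 10.69

10.69


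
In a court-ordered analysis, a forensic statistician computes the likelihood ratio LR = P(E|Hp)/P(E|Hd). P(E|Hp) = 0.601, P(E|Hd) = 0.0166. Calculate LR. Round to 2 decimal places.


Likelihood ratio calculation:
LR = P(E|Hp) / P(E|Hd)
LR = 0.601 / 0.0166
LR = 36.20

36.20


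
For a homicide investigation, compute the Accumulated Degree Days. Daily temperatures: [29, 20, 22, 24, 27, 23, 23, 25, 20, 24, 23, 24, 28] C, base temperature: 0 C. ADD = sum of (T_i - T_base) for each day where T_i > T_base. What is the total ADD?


Computing ADD day by day:
Day 1: max(0, 29 - 0) = 29
Day 2: max(0, 20 - 0) = 20
Day 3: max(0, 22 - 0) = 22
Day 4: max(0, 24 - 0) = 24
Day 5: max(0, 27 - 0) = 27
Day 6: max(0, 23 - 0) = 23
Day 7: max(0, 23 - 0) = 23
Day 8: max(0, 25 - 0) = 25
Day 9: max(0, 20 - 0) = 20
Day 10: max(0, 24 - 0) = 24
Day 11: max(0, 23 - 0) = 23
Day 12: max(0, 24 - 0) = 24
Day 13: max(0, 28 - 0) = 28
Total ADD = 312

312


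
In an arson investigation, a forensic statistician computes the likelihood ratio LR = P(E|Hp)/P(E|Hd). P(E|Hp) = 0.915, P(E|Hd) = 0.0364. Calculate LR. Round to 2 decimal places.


Likelihood ratio calculation:
LR = P(E|Hp) / P(E|Hd)
LR = 0.915 / 0.0364
LR = 25.14

25.14


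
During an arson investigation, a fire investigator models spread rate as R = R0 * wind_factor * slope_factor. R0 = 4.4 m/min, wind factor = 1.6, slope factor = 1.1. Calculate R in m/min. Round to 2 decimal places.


Fire spread rate calculation:
R = R0 * wind_factor * slope_factor
= 4.4 * 1.6 * 1.1
= 7.04 * 1.1
= 7.74 m/min

7.74


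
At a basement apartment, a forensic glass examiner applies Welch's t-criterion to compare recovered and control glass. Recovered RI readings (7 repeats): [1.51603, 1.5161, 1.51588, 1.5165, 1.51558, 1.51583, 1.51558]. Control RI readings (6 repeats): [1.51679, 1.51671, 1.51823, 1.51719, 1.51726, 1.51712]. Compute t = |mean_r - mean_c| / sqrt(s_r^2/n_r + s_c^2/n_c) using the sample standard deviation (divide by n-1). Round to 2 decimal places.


Welch's t-criterion for glass RI comparison:
Recovered mean = sum / n_r = 10.6115 / 7 = 1.5159286
Control mean = sum / n_c = 9.1033 / 6 = 1.5172167
Recovered sample variance s_r^2 = 1.03548e-07
Control sample variance s_c^2 = 2.95507e-07
Welch SE (unpooled) = sqrt(s_r^2/n_r + s_c^2/n_c) = sqrt(1.47925e-08 + 4.92511e-08) = sqrt(6.40436e-08) = 0.000253068
|mean_r - mean_c| = 0.0012881
t = 0.0012881 / 0.000253068 = 5.09

5.09


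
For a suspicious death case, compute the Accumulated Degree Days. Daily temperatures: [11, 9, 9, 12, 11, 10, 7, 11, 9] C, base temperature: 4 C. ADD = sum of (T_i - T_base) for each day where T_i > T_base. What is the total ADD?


Computing ADD day by day:
Day 1: max(0, 11 - 4) = 7
Day 2: max(0, 9 - 4) = 5
Day 3: max(0, 9 - 4) = 5
Day 4: max(0, 12 - 4) = 8
Day 5: max(0, 11 - 4) = 7
Day 6: max(0, 10 - 4) = 6
Day 7: max(0, 7 - 4) = 3
Day 8: max(0, 11 - 4) = 7
Day 9: max(0, 9 - 4) = 5
Total ADD = 53

53


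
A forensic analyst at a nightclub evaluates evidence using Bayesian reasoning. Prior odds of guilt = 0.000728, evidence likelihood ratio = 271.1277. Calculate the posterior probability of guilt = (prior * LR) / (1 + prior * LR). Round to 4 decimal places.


Bayesian evidence evaluation:
Posterior odds = prior_odds * LR = 0.000728 * 271.1277 = 0.197381
Posterior probability = posterior_odds / (1 + posterior_odds)
= 0.197381 / (1 + 0.197381)
= 0.197381 / 1.197381
= 0.1648

0.1648


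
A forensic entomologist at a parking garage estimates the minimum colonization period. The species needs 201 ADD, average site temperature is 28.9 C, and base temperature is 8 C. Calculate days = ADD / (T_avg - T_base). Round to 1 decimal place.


Insect development time:
Effective temperature = avg_temp - T_base = 28.9 - 8 = 20.9 C
Days = ADD / effective_temp = 201 / 20.9 = 9.6 days

9.6


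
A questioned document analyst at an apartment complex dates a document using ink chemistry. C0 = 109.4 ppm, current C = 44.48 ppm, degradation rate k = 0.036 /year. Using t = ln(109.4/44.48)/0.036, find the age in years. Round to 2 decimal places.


Document age estimation:
C0/C = 109.4 / 44.48 = 2.459532
ln(C0/C) = 0.899971
t = 0.899971 / 0.036 = 25.00 years

25.00


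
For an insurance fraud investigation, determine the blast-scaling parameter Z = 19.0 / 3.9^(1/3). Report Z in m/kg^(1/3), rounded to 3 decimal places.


Scaled distance calculation:
W^(1/3) = 3.9^(1/3) = 1.574061
Z = R / W^(1/3) = 19.0 / 1.574061
Z = 12.071 m/kg^(1/3)

12.071


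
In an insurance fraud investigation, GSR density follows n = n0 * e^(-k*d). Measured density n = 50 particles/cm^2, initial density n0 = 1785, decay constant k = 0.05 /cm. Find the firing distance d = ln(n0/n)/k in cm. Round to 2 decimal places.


GSR distance calculation:
n0/n = 1785 / 50 = 35.7
ln(n0/n) = 3.575151
d = 3.575151 / 0.05 = 71.50 cm

71.50


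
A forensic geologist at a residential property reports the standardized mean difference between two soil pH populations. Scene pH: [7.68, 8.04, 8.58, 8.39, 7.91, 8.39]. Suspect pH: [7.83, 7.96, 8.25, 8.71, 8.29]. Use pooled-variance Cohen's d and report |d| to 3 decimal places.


Pooled-variance Cohen's d for soil pH comparison:
Scene mean = 48.99 / 6 = 8.165
Suspect mean = 41.04 / 5 = 8.208
Scene sample variance s_s^2 = 0.11787
Suspect sample variance s_c^2 = 0.11622
Pooled variance = ((n_s-1)*s_s^2 + (n_c-1)*s_c^2) / (n_s + n_c - 2) = 0.117137
Pooled SD = sqrt(0.117137) = 0.342253
Mean difference = -0.043
|d| = |-0.043| / 0.342253 = 0.126

0.126


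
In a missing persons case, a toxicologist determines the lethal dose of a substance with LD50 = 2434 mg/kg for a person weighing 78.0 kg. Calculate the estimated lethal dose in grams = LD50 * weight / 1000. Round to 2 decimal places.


Lethal dose calculation:
Lethal dose = LD50 * body_weight / 1000
= 2434 * 78.0 / 1000
= 189852 / 1000
= 189.85 g

189.85


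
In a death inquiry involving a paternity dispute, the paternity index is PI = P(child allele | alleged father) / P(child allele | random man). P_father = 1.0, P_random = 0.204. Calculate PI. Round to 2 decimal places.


Paternity Index calculation:
PI = P(allele|father) / P(allele|random)
PI = 1.0 / 0.204
PI = 4.90

4.90


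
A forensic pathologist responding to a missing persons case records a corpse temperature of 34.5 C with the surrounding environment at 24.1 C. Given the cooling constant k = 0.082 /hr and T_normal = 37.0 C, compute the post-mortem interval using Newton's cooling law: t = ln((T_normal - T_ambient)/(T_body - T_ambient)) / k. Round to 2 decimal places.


Using Newton's law of cooling:
t = ln((T_normal - T_ambient) / (T_body - T_ambient)) / k
T_normal - T_ambient = 12.9
T_body - T_ambient = 10.4
Ratio = 1.240385
ln(ratio) = 0.215422
t = 0.215422 / 0.082 = 2.63 hours

2.63


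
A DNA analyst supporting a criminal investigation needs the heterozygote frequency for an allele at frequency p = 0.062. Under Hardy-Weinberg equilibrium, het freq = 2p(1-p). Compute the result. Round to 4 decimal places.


Hardy-Weinberg heterozygote frequency:
q = 1 - p = 1 - 0.062 = 0.938
2pq = 2 * 0.062 * 0.938 = 0.1163

0.1163


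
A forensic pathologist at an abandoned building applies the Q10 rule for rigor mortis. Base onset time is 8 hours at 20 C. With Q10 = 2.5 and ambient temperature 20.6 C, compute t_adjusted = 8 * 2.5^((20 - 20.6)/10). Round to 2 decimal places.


Rigor mortis time adjustment:
Exponent = (T_ref - T_actual) / 10 = (20 - 20.6) / 10 = -0.06
Q10 factor = 2.5^-0.06 = 0.94651
t_adjusted = 8 * 0.94651 = 7.57 hours

7.57


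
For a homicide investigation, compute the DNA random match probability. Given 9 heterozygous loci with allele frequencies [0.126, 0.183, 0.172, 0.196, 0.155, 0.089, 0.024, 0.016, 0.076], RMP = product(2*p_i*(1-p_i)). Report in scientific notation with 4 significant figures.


Computing RMP for 9 loci:
Locus 1: 2 * 0.126 * 0.874 = 0.220248
Locus 2: 2 * 0.183 * 0.817 = 0.299022
Locus 3: 2 * 0.172 * 0.828 = 0.284832
Locus 4: 2 * 0.196 * 0.804 = 0.315168
Locus 5: 2 * 0.155 * 0.845 = 0.26195
Locus 6: 2 * 0.089 * 0.911 = 0.162158
Locus 7: 2 * 0.024 * 0.976 = 0.046848
Locus 8: 2 * 0.016 * 0.984 = 0.031488
Locus 9: 2 * 0.076 * 0.924 = 0.140448
RMP = 5.203e-08

5.203e-08


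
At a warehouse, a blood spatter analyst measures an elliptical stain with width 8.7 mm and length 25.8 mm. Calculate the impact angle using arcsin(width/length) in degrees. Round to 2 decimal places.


Blood spatter impact angle calculation:
width / length = 8.7 / 25.8 = 0.337209
angle = arcsin(0.337209)
angle = 19.71 degrees

19.71


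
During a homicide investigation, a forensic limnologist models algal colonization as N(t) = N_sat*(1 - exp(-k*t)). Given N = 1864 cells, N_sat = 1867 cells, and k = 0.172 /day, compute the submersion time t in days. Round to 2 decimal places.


PMSI from diatom colonization curve:
N / N_sat = 1864 / 1867 = 0.998393
1 - N/N_sat = 0.001607
ln(1 - N/N_sat) = -6.433386
t = -ln(1 - N/N_sat) / k = -(-6.433386) / 0.172 = 37.40 days

37.40


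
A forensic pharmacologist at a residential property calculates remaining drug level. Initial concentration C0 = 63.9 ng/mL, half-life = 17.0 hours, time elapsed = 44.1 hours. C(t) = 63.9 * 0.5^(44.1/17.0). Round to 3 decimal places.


Drug concentration decay:
Number of half-lives = t / t_half = 44.1 / 17.0 = 2.594118
Decay factor = 0.5^2.594118 = 0.16561233
C(t) = 63.9 * 0.16561233 = 10.583 ng/mL

10.583


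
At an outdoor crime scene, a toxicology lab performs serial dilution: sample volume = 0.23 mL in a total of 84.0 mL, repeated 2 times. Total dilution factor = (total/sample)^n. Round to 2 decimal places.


Dilution factor calculation:
Single dilution = V_total / V_sample = 84.0 / 0.23 ≈ 365.217391
Number of dilutions = 2
Total DF = (84.0 / 0.23)^2 (full precision, rounded at the end) = 133383.74

133383.74


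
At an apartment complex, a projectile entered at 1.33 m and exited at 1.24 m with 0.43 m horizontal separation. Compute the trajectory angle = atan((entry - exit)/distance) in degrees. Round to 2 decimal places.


Bullet trajectory angle:
Height difference = 1.33 - 1.24 = 0.09 m
angle = atan(0.09 / 0.43)
angle = atan(0.209302)
angle = 11.82 degrees

11.82


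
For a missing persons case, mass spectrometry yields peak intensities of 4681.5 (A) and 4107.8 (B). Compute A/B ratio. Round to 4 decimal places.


Spectral peak ratio:
Peak A = 4681.5 counts
Peak B = 4107.8 counts
Ratio = 4681.5 / 4107.8 = 1.1397

1.1397


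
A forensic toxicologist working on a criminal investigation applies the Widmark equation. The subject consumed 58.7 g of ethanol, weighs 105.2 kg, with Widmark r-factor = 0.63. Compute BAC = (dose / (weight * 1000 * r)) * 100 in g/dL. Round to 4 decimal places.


Applying the Widmark formula:
BAC = (dose_g / (body_wt * 1000 * r)) * 100
Denominator = 105.2 * 1000 * 0.63 = 66276
BAC = (58.7 / 66276) * 100
BAC = 0.0886 g/dL

0.0886


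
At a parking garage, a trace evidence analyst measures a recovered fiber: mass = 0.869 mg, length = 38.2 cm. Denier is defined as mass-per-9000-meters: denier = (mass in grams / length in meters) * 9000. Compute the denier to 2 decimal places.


Denier calculation:
Mass in grams = 0.869 mg / 1000 = 0.000869 g
Length in meters = 38.2 cm / 100 = 0.382 m
Linear density = mass / length = 0.000869 / 0.382 = 0.00227487 g/m
Denier = (g/m) * 9000 = 0.00227487 * 9000 = 20.47

20.47


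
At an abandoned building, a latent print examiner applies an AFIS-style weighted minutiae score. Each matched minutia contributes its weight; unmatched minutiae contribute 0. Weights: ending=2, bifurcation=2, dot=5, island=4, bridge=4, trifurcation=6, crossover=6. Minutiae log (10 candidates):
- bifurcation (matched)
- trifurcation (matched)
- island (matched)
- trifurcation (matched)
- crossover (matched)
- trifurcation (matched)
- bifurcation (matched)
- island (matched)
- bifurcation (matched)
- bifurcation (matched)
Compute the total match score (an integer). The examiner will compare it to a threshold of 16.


Weighted minutiae match score:
  bifurcation: matched, +2 (running total 2)
  trifurcation: matched, +6 (running total 8)
  island: matched, +4 (running total 12)
  trifurcation: matched, +6 (running total 18)
  crossover: matched, +6 (running total 24)
  trifurcation: matched, +6 (running total 30)
  bifurcation: matched, +2 (running total 32)
  island: matched, +4 (running total 36)
  bifurcation: matched, +2 (running total 38)
  bifurcation: matched, +2 (running total 40)
Total score = 40
Threshold = 16; verdict = identification

40


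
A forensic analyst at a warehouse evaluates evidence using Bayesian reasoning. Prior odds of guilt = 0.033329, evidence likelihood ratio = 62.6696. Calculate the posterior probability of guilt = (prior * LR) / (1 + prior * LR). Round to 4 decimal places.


Bayesian evidence evaluation:
Posterior odds = prior_odds * LR = 0.033329 * 62.6696 = 2.088715
Posterior probability = posterior_odds / (1 + posterior_odds)
= 2.088715 / (1 + 2.088715)
= 2.088715 / 3.088715
= 0.6762

0.6762


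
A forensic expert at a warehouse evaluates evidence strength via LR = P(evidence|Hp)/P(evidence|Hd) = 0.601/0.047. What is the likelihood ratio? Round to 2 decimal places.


Likelihood ratio calculation:
LR = P(E|Hp) / P(E|Hd)
LR = 0.601 / 0.047
LR = 12.79

12.79


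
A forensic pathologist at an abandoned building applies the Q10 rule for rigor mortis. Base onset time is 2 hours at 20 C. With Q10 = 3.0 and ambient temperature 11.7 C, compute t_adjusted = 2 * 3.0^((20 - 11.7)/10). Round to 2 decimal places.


Rigor mortis time adjustment:
Exponent = (T_ref - T_actual) / 10 = (20 - 11.7) / 10 = 0.83
Q10 factor = 3.0^0.83 = 2.48892
t_adjusted = 2 * 2.48892 = 4.98 hours

4.98


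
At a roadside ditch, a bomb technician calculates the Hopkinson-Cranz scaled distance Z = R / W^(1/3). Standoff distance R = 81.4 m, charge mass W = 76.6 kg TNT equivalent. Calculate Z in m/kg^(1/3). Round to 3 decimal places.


Scaled distance calculation:
W^(1/3) = 76.6^(1/3) = 4.246941
Z = R / W^(1/3) = 81.4 / 4.246941
Z = 19.167 m/kg^(1/3)

19.167


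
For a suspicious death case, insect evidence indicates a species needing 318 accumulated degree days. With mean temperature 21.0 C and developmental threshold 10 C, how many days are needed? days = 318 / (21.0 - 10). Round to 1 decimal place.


Insect development time:
Effective temperature = avg_temp - T_base = 21.0 - 10 = 11.0 C
Days = ADD / effective_temp = 318 / 11.0 = 28.9 days

28.9


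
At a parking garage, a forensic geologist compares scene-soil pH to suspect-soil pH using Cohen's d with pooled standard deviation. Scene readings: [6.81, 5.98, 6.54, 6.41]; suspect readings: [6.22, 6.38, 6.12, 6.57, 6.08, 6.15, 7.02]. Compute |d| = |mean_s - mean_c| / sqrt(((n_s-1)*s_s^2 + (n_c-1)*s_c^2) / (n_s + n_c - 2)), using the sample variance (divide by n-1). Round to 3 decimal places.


Pooled-variance Cohen's d for soil pH comparison:
Scene mean = 25.74 / 4 = 6.435
Suspect mean = 44.54 / 7 = 6.362857
Scene sample variance s_s^2 = 0.119767
Suspect sample variance s_c^2 = 0.11329
Pooled variance = ((n_s-1)*s_s^2 + (n_c-1)*s_c^2) / (n_s + n_c - 2) = 0.115449
Pooled SD = sqrt(0.115449) = 0.339778
Mean difference = 0.072143
|d| = |0.072143| / 0.339778 = 0.212

0.212


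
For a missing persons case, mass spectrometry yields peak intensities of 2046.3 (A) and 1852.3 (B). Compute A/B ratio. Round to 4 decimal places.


Spectral peak ratio:
Peak A = 2046.3 counts
Peak B = 1852.3 counts
Ratio = 2046.3 / 1852.3 = 1.1047

1.1047


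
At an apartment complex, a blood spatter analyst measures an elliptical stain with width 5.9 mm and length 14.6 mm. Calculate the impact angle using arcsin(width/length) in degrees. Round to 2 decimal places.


Blood spatter impact angle calculation:
width / length = 5.9 / 14.6 = 0.40411
angle = arcsin(0.40411)
angle = 23.84 degrees

23.84


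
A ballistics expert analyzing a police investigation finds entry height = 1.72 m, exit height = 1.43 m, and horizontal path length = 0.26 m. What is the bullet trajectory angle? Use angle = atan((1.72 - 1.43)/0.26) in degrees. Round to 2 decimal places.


Bullet trajectory angle:
Height difference = 1.72 - 1.43 = 0.29 m
angle = atan(0.29 / 0.26)
angle = atan(1.115385)
angle = 48.12 degrees

48.12


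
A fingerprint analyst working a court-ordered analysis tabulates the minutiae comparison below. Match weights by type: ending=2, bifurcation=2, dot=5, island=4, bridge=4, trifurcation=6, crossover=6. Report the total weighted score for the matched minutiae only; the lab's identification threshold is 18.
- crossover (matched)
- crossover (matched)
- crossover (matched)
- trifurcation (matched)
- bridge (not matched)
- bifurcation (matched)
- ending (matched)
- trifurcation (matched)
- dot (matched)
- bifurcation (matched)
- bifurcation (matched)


Weighted minutiae match score:
  crossover: matched, +6 (running total 6)
  crossover: matched, +6 (running total 12)
  crossover: matched, +6 (running total 18)
  trifurcation: matched, +6 (running total 24)
  bridge: not matched, +0
  bifurcation: matched, +2 (running total 26)
  ending: matched, +2 (running total 28)
  trifurcation: matched, +6 (running total 34)
  dot: matched, +5 (running total 39)
  bifurcation: matched, +2 (running total 41)
  bifurcation: matched, +2 (running total 43)
Total score = 43
Threshold = 18; verdict = identification

43


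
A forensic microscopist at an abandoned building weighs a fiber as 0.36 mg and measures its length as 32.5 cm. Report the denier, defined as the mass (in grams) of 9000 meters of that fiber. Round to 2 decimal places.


Denier calculation:
Mass in grams = 0.36 mg / 1000 = 0.00036 g
Length in meters = 32.5 cm / 100 = 0.325 m
Linear density = mass / length = 0.00036 / 0.325 = 0.00110769 g/m
Denier = (g/m) * 9000 = 0.00110769 * 9000 = 9.97

9.97


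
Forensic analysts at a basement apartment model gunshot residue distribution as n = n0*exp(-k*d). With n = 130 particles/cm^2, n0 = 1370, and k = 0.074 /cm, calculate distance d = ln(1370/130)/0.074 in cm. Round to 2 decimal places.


GSR distance calculation:
n0/n = 1370 / 130 = 10.538462
ln(n0/n) = 2.355032
d = 2.355032 / 0.074 = 31.82 cm

31.82


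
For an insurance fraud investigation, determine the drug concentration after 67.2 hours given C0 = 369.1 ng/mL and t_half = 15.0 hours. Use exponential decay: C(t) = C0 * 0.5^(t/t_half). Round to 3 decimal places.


Drug concentration decay:
Number of half-lives = t / t_half = 67.2 / 15.0 = 4.48
Decay factor = 0.5^4.48 = 0.0448111
C(t) = 369.1 * 0.0448111 = 16.540 ng/mL

16.540


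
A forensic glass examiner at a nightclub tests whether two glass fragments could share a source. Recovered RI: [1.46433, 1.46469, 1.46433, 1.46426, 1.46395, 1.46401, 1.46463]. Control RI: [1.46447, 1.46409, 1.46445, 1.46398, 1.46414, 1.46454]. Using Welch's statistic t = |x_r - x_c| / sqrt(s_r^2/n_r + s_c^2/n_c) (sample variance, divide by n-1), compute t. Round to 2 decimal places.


Welch's t-criterion for glass RI comparison:
Recovered mean = sum / n_r = 10.2502 / 7 = 1.4643143
Control mean = sum / n_c = 8.78567 / 6 = 1.4642783
Recovered sample variance s_r^2 = 7.82619e-08
Control sample variance s_c^2 = 5.56567e-08
Welch SE (unpooled) = sqrt(s_r^2/n_r + s_c^2/n_c) = sqrt(1.11803e-08 + 9.27611e-09) = sqrt(2.04564e-08) = 0.000143026
|mean_r - mean_c| = 3.59524e-05
t = 3.59524e-05 / 0.000143026 = 0.25

0.25


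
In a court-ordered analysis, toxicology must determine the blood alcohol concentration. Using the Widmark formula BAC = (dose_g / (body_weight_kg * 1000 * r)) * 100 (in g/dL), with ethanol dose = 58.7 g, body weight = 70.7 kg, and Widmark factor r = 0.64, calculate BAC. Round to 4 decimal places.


Applying the Widmark formula:
BAC = (dose_g / (body_wt * 1000 * r)) * 100
Denominator = 70.7 * 1000 * 0.64 = 45248
BAC = (58.7 / 45248) * 100
BAC = 0.1297 g/dL

0.1297


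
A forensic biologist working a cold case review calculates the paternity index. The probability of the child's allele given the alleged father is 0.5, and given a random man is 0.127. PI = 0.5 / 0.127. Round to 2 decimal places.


Paternity Index calculation:
PI = P(allele|father) / P(allele|random)
PI = 0.5 / 0.127
PI = 3.94

3.94


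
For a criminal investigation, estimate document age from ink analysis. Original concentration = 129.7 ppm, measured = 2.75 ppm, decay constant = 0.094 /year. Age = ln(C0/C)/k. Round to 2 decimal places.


Document age estimation:
C0/C = 129.7 / 2.75 = 47.163636
ln(C0/C) = 3.853623
t = 3.853623 / 0.094 = 41.00 years

41.00


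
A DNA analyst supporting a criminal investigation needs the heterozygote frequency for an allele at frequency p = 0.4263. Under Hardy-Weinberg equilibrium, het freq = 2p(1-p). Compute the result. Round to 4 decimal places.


Hardy-Weinberg heterozygote frequency:
q = 1 - p = 1 - 0.4263 = 0.5737
2pq = 2 * 0.4263 * 0.5737 = 0.4891

0.4891


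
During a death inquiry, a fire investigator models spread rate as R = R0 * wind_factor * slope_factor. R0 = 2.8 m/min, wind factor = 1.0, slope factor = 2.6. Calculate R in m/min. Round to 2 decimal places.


Fire spread rate calculation:
R = R0 * wind_factor * slope_factor
= 2.8 * 1.0 * 2.6
= 2.8 * 2.6
= 7.28 m/min

7.28


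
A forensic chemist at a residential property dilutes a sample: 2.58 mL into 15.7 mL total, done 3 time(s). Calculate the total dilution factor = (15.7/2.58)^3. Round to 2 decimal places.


Dilution factor calculation:
Single dilution = V_total / V_sample = 15.7 / 2.58 ≈ 6.085271
Number of dilutions = 3
Total DF = (15.7 / 2.58)^3 (full precision, rounded at the end) = 225.34

225.34


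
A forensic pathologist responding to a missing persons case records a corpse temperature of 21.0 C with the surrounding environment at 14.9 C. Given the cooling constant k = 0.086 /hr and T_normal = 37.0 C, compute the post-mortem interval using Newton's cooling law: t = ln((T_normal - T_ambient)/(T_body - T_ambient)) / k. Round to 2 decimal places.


Using Newton's law of cooling:
t = ln((T_normal - T_ambient) / (T_body - T_ambient)) / k
T_normal - T_ambient = 22.1
T_body - T_ambient = 6.1
Ratio = 3.622951
ln(ratio) = 1.287289
t = 1.287289 / 0.086 = 14.97 hours

14.97


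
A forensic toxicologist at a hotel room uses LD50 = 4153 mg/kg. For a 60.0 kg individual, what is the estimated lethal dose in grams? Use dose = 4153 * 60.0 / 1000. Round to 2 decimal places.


Lethal dose calculation:
Lethal dose = LD50 * body_weight / 1000
= 4153 * 60.0 / 1000
= 249180 / 1000
= 249.18 g

249.18


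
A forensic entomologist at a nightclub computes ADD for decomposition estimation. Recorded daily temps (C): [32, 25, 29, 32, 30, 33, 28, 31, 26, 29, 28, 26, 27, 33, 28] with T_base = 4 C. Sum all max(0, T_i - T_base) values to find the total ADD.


Computing ADD day by day:
Day 1: max(0, 32 - 4) = 28
Day 2: max(0, 25 - 4) = 21
Day 3: max(0, 29 - 4) = 25
Day 4: max(0, 32 - 4) = 28
Day 5: max(0, 30 - 4) = 26
Day 6: max(0, 33 - 4) = 29
Day 7: max(0, 28 - 4) = 24
Day 8: max(0, 31 - 4) = 27
Day 9: max(0, 26 - 4) = 22
Day 10: max(0, 29 - 4) = 25
Day 11: max(0, 28 - 4) = 24
Day 12: max(0, 26 - 4) = 22
Day 13: max(0, 27 - 4) = 23
Day 14: max(0, 33 - 4) = 29
Day 15: max(0, 28 - 4) = 24
Total ADD = 377

377


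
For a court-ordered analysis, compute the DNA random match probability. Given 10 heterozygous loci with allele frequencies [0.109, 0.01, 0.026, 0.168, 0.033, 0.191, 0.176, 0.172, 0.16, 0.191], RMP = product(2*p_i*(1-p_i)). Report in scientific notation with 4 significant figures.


Computing RMP for 10 loci:
Locus 1: 2 * 0.109 * 0.891 = 0.194238
Locus 2: 2 * 0.01 * 0.99 = 0.0198
Locus 3: 2 * 0.026 * 0.974 = 0.050648
Locus 4: 2 * 0.168 * 0.832 = 0.279552
Locus 5: 2 * 0.033 * 0.967 = 0.063822
Locus 6: 2 * 0.191 * 0.809 = 0.309038
Locus 7: 2 * 0.176 * 0.824 = 0.290048
Locus 8: 2 * 0.172 * 0.828 = 0.284832
Locus 9: 2 * 0.16 * 0.84 = 0.2688
Locus 10: 2 * 0.191 * 0.809 = 0.309038
RMP = 7.371e-09

7.371e-09


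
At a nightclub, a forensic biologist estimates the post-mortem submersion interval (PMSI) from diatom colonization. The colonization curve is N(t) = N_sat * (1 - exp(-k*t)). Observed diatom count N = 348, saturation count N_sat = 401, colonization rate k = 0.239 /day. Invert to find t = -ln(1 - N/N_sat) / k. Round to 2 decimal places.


PMSI from diatom colonization curve:
N / N_sat = 348 / 401 = 0.86783
1 - N/N_sat = 0.13217
ln(1 - N/N_sat) = -2.023666
t = -ln(1 - N/N_sat) / k = -(-2.023666) / 0.239 = 8.47 days

8.47


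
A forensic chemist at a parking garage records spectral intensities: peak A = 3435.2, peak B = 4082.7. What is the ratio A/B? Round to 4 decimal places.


Spectral peak ratio:
Peak A = 3435.2 counts
Peak B = 4082.7 counts
Ratio = 3435.2 / 4082.7 = 0.8414

0.8414


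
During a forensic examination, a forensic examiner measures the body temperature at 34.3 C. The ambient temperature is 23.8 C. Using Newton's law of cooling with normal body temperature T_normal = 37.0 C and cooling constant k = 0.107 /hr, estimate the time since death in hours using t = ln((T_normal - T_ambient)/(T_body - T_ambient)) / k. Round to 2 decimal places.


Using Newton's law of cooling:
t = ln((T_normal - T_ambient) / (T_body - T_ambient)) / k
T_normal - T_ambient = 13.2
T_body - T_ambient = 10.5
Ratio = 1.257143
ln(ratio) = 0.228842
t = 0.228842 / 0.107 = 2.14 hours

2.14


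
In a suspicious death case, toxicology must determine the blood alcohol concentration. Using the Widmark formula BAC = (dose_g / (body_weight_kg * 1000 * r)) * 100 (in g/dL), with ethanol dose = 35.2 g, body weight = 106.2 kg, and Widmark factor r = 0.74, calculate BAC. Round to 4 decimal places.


Applying the Widmark formula:
BAC = (dose_g / (body_wt * 1000 * r)) * 100
Denominator = 106.2 * 1000 * 0.74 = 78588
BAC = (35.2 / 78588) * 100
BAC = 0.0448 g/dL

0.0448


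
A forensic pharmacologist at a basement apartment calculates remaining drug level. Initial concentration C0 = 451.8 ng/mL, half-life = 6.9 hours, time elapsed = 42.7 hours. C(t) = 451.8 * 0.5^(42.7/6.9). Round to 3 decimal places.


Drug concentration decay:
Number of half-lives = t / t_half = 42.7 / 6.9 = 6.188406
Decay factor = 0.5^6.188406 = 0.01371211
C(t) = 451.8 * 0.01371211 = 6.195 ng/mL

6.195


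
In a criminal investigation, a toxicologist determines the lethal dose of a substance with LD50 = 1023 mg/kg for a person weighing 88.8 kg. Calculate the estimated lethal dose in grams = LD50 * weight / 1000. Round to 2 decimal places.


Lethal dose calculation:
Lethal dose = LD50 * body_weight / 1000
= 1023 * 88.8 / 1000
= 90842.4 / 1000
= 90.84 g

90.84


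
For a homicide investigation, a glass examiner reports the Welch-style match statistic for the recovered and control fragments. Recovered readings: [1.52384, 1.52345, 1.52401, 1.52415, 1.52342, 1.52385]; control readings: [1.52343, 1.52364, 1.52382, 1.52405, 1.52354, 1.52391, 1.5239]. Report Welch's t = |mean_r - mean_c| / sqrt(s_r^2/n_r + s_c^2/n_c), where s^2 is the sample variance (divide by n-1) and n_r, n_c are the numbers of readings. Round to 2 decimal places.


Welch's t-criterion for glass RI comparison:
Recovered mean = sum / n_r = 9.14272 / 6 = 1.5237867
Control mean = sum / n_c = 10.66629 / 7 = 1.5237557
Recovered sample variance s_r^2 = 8.73067e-08
Control sample variance s_c^2 = 5.02286e-08
Welch SE (unpooled) = sqrt(s_r^2/n_r + s_c^2/n_c) = sqrt(1.45511e-08 + 7.17551e-09) = sqrt(2.17266e-08) = 0.000147399
|mean_r - mean_c| = 3.09524e-05
t = 3.09524e-05 / 0.000147399 = 0.21

0.21


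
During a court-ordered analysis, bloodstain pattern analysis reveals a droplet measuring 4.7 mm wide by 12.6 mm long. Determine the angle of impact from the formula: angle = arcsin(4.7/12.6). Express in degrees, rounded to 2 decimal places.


Blood spatter impact angle calculation:
width / length = 4.7 / 12.6 = 0.373016
angle = arcsin(0.373016)
angle = 21.90 degrees

21.90


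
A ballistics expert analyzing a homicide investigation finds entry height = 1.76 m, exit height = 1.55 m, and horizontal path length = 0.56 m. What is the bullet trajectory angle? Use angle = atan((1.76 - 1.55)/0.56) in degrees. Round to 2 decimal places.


Bullet trajectory angle:
Height difference = 1.76 - 1.55 = 0.21 m
angle = atan(0.21 / 0.56)
angle = atan(0.375)
angle = 20.56 degrees

20.56


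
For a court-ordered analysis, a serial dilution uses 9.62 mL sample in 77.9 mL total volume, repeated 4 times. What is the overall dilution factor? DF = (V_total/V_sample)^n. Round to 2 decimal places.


Dilution factor calculation:
Single dilution = V_total / V_sample = 77.9 / 9.62 ≈ 8.097713
Number of dilutions = 4
Total DF = (77.9 / 9.62)^4 (full precision, rounded at the end) = 4299.81

4299.81


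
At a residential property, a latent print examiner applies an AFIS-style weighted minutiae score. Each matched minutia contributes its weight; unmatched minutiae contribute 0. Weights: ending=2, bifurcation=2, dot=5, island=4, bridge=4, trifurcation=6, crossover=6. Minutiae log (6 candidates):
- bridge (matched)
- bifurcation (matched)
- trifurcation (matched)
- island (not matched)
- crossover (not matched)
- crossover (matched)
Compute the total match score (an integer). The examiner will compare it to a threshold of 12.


Weighted minutiae match score:
  bridge: matched, +4 (running total 4)
  bifurcation: matched, +2 (running total 6)
  trifurcation: matched, +6 (running total 12)
  island: not matched, +0
  crossover: not matched, +0
  crossover: matched, +6 (running total 18)
Total score = 18
Threshold = 12; verdict = identification

18


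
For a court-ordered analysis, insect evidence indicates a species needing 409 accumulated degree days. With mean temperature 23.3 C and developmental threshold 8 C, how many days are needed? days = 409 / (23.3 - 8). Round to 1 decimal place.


Insect development time:
Effective temperature = avg_temp - T_base = 23.3 - 8 = 15.3 C
Days = ADD / effective_temp = 409 / 15.3 = 26.7 days

26.7


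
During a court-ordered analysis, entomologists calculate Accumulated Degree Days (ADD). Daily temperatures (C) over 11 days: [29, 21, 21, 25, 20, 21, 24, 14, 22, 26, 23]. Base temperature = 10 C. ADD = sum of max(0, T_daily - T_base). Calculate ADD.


Computing ADD day by day:
Day 1: max(0, 29 - 10) = 19
Day 2: max(0, 21 - 10) = 11
Day 3: max(0, 21 - 10) = 11
Day 4: max(0, 25 - 10) = 15
Day 5: max(0, 20 - 10) = 10
Day 6: max(0, 21 - 10) = 11
Day 7: max(0, 24 - 10) = 14
Day 8: max(0, 14 - 10) = 4
Day 9: max(0, 22 - 10) = 12
Day 10: max(0, 26 - 10) = 16
Day 11: max(0, 23 - 10) = 13
Total ADD = 136

136


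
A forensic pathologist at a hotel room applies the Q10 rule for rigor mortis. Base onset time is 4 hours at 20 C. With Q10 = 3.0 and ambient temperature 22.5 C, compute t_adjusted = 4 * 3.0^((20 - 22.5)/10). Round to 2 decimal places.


Rigor mortis time adjustment:
Exponent = (T_ref - T_actual) / 10 = (20 - 22.5) / 10 = -0.25
Q10 factor = 3.0^-0.25 = 0.75984
t_adjusted = 4 * 0.75984 = 3.04 hours

3.04


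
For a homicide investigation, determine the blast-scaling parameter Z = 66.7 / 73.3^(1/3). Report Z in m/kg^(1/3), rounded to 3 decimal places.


Scaled distance calculation:
W^(1/3) = 73.3^(1/3) = 4.185056
Z = R / W^(1/3) = 66.7 / 4.185056
Z = 15.938 m/kg^(1/3)

15.938


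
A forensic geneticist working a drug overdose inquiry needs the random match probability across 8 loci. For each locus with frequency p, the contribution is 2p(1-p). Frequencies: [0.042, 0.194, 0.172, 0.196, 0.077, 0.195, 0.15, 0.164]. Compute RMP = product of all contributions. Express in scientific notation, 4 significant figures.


Computing RMP for 8 loci:
Locus 1: 2 * 0.042 * 0.958 = 0.080472
Locus 2: 2 * 0.194 * 0.806 = 0.312728
Locus 3: 2 * 0.172 * 0.828 = 0.284832
Locus 4: 2 * 0.196 * 0.804 = 0.315168
Locus 5: 2 * 0.077 * 0.923 = 0.142142
Locus 6: 2 * 0.195 * 0.805 = 0.31395
Locus 7: 2 * 0.15 * 0.85 = 0.255
Locus 8: 2 * 0.164 * 0.836 = 0.274208
RMP = 7.049e-06

7.049e-06


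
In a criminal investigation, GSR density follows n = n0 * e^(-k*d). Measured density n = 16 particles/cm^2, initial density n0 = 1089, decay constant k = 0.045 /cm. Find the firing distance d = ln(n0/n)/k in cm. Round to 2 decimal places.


GSR distance calculation:
n0/n = 1089 / 16 = 68.0625
ln(n0/n) = 4.220426
d = 4.220426 / 0.045 = 93.79 cm

93.79


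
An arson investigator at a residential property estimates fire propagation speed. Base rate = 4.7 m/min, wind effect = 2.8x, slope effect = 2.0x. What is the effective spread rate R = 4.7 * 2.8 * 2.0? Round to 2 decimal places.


Fire spread rate calculation:
R = R0 * wind_factor * slope_factor
= 4.7 * 2.8 * 2.0
= 13.16 * 2.0
= 26.32 m/min

26.32


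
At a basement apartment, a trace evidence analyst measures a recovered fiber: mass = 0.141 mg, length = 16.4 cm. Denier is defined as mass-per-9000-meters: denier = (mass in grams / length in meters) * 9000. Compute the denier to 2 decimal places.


Denier calculation:
Mass in grams = 0.141 mg / 1000 = 0.000141 g
Length in meters = 16.4 cm / 100 = 0.164 m
Linear density = mass / length = 0.000141 / 0.164 = 0.00085976 g/m
Denier = (g/m) * 9000 = 0.00085976 * 9000 = 7.74

7.74


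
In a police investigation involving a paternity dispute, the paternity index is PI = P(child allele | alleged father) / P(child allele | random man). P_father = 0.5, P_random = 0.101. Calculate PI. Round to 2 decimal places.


Paternity Index calculation:
PI = P(allele|father) / P(allele|random)
PI = 0.5 / 0.101
PI = 4.95

4.95


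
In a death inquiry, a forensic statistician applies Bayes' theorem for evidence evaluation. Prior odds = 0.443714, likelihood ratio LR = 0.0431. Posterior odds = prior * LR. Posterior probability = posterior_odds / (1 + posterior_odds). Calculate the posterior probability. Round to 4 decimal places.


Bayesian evidence evaluation:
Posterior odds = prior_odds * LR = 0.443714 * 0.0431 = 0.01912407
Posterior probability = posterior_odds / (1 + posterior_odds)
= 0.01912407 / (1 + 0.01912407)
= 0.01912407 / 1.01912407
= 0.0188

0.0188


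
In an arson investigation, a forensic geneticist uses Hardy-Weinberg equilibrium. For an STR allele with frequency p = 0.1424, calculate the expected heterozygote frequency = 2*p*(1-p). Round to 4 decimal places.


Hardy-Weinberg heterozygote frequency:
q = 1 - p = 1 - 0.1424 = 0.8576
2pq = 2 * 0.1424 * 0.8576 = 0.2442

0.2442
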